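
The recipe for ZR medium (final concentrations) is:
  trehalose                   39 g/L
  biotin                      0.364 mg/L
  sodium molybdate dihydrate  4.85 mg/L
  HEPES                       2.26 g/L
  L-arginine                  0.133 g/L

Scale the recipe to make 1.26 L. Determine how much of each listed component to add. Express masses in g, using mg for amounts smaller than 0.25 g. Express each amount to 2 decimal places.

Scale factor relative to 1 L: 1.26.
trehalose: 39 g/L × 1.26 L = 49.14 g
biotin: 0.364 mg/L × 1.26 L = 0.46 mg
sodium molybdate dihydrate: 4.85 mg/L × 1.26 L = 6.11 mg
HEPES: 2.26 g/L × 1.26 L = 2.85 g
L-arginine: 0.133 g/L × 1.26 L = 0.16758 g = 167.58 mg

trehalose 49.14 g; biotin 0.46 mg; sodium molybdate dihydrate 6.11 mg; HEPES 2.85 g; L-arginine 167.58 mg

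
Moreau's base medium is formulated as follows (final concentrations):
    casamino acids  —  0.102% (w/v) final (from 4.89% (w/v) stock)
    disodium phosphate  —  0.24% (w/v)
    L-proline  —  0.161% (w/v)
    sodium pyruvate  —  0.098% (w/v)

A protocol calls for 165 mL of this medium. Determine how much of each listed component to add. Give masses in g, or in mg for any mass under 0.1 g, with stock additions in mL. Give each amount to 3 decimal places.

Target volume = 165 mL = 0.165 L.
casamino acids: dilute stock: 0.102% ÷ 4.89% × 165 mL = 3.442 mL
disodium phosphate: 0.24 g per 100 mL × 165 mL ÷ 100 = 0.396 g
L-proline: 0.161% w/v = 1.61 g/L → 1.61 × 0.165 L = 0.266 g
sodium pyruvate: 0.098 g per 100 mL × 165 mL ÷ 100 = 0.162 g

casamino acids 3.442 mL; disodium phosphate 0.396 g; L-proline 0.266 g; sodium pyruvate 0.162 g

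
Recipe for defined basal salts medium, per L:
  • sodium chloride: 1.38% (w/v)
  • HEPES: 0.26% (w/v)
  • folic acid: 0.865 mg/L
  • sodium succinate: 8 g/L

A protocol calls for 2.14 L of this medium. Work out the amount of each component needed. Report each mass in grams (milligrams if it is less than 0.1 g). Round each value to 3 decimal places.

sodium chloride 29.532 g; HEPES 5.564 g; folic acid 1.851 mg; sodium succinate 17.120 g

Working volume: 2.14 L.
sodium chloride: 1.38 g per 100 mL × 2140 mL ÷ 100 = 29.532 g
HEPES: 0.26 g per 100 mL × 2140 mL ÷ 100 = 5.564 g
folic acid: 0.865 mg/L × 2.14 L = 1.851 mg
sodium succinate: 8 g/L × 2.14 L = 17.120 g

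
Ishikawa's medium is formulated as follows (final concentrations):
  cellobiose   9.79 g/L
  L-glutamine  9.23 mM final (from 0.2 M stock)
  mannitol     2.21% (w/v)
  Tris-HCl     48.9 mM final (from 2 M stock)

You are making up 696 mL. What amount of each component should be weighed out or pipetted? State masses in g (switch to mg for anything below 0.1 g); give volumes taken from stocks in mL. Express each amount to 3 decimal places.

Working volume: 696 mL = 0.696 L.
cellobiose: 9.79 g/L × 0.696 L = 6.814 g
L-glutamine: V = C2·V2/C1 = 9.23 mM × 696 mL ÷ 200 mM = 32.120 mL
mannitol: 2.21 g per 100 mL × 696 mL ÷ 100 = 15.382 g
Tris-HCl: dilute stock: 48.9 mM × 696 mL ÷ 2000 mM = 17.017 mL

cellobiose 6.814 g; L-glutamine 32.120 mL; mannitol 15.382 g; Tris-HCl 17.017 mL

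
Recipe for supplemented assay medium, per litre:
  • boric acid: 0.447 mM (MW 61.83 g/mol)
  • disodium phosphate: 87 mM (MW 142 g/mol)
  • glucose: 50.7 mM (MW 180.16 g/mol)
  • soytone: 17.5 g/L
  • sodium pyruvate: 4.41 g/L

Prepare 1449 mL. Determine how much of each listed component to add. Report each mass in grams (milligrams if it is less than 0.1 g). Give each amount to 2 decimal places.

Working volume: 1449 mL = 1.449 L.
boric acid: 0.447 mmol/L × 61.83 mg/mmol × 1.449 L = 40.05 mg
disodium phosphate: 87 mmol/L × 142 g/mol × 1.449 L ÷ 1000 = 17.90 g
glucose: 50.7 mmol/L × 180.16 g/mol × 1.449 L ÷ 1000 = 13.24 g
soytone: 17.5 g/L × 1.449 L = 25.36 g
sodium pyruvate: 4.41 g/L × 1.449 L = 6.39 g

boric acid 40.05 mg; disodium phosphate 17.90 g; glucose 13.24 g; soytone 25.36 g; sodium pyruvate 6.39 g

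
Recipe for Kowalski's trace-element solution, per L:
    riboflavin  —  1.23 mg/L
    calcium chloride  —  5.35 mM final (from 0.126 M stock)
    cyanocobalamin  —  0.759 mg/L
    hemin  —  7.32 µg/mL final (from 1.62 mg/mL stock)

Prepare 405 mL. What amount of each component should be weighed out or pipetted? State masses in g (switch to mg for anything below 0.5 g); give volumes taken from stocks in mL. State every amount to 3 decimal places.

Working volume: 405 mL = 0.405 L.
riboflavin: 1.23 mg/L × 0.405 L = 0.498 mg
calcium chloride: dilute stock: 5.35 mM × 405 mL ÷ 126 mM = 17.196 mL
cyanocobalamin: 0.759 mg/L × 0.405 L = 0.307 mg
hemin: C1V1 = C2V2 → 7.32 µg/mL × 405 mL ÷ 1620 µg/mL = 1.830 mL

riboflavin 0.498 mg; calcium chloride 17.196 mL; cyanocobalamin 0.307 mg; hemin 1.830 mL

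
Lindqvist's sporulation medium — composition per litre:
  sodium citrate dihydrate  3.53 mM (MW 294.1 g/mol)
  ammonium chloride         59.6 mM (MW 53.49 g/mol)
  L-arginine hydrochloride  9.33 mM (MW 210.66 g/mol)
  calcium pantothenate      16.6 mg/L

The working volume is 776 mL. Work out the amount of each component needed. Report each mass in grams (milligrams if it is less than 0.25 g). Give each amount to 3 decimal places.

Target volume = 776 mL = 0.776 L.
sodium citrate dihydrate: 3.53 mmol/L × 294.1 g/mol × 0.776 L ÷ 1000 = 0.806 g
ammonium chloride: 59.6 mmol/L × 53.49 g/mol × 0.776 L ÷ 1000 = 2.474 g
L-arginine hydrochloride: 9.33 mmol/L × 210.66 g/mol × 0.776 L ÷ 1000 = 1.525 g
calcium pantothenate: 16.6 mg/L × 0.776 L = 12.882 mg

sodium citrate dihydrate 0.806 g; ammonium chloride 2.474 g; L-arginine hydrochloride 1.525 g; calcium pantothenate 12.882 mg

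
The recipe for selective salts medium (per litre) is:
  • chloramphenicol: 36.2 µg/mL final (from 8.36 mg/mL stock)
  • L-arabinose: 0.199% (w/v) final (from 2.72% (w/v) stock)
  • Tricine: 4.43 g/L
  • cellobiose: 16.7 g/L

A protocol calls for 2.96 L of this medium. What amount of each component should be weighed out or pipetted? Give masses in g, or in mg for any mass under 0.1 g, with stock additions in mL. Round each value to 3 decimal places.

chloramphenicol 12.817 mL; L-arabinose 216.559 mL; Tricine 13.113 g; cellobiose 49.432 g

Working volume: 2.96 L.
chloramphenicol: V = C2·V2/C1 = 36.2 µg/mL × 2960 mL ÷ 8360 µg/mL = 12.817 mL
L-arabinose: dilute stock: 0.199% ÷ 2.72% × 2960 mL = 216.559 mL
Tricine: 4.43 g/L × 2.96 L = 13.113 g
cellobiose: 16.7 g/L × 2.96 L = 49.432 g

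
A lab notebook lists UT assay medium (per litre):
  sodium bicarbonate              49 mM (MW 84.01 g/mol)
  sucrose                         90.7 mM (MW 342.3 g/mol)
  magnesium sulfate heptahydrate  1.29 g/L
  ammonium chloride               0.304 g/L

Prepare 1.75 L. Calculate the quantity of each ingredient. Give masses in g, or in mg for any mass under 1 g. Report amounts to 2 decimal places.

sodium bicarbonate 7.20 g; sucrose 54.33 g; magnesium sulfate heptahydrate 2.26 g; ammonium chloride 532.00 mg

Scale factor relative to 1 L: 1.75.
sodium bicarbonate: 49 mmol/L × 84.01 g/mol × 1.75 L ÷ 1000 = 7.20 g
sucrose: 90.7 mmol/L × 342.3 g/mol × 1.75 L ÷ 1000 = 54.33 g
magnesium sulfate heptahydrate: 1.29 g/L × 1.75 L = 2.26 g
ammonium chloride: 0.304 g/L × 1.75 L = 0.532 g = 532.00 mg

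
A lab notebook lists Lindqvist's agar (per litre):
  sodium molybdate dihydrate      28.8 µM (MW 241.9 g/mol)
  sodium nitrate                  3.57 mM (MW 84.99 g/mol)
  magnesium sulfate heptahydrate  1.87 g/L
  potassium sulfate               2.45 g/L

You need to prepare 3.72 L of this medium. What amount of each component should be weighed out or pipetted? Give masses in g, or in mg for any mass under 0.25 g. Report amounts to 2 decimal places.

sodium molybdate dihydrate 25.92 mg; sodium nitrate 1.13 g; magnesium sulfate heptahydrate 6.96 g; potassium sulfate 9.11 g

Working volume: 3.72 L.
sodium molybdate dihydrate: 28.8 µmol/L × 241.9 g/mol × 3.72 L ÷ 1000 = 25.92 mg
sodium nitrate: 3.57 mmol/L × 84.99 g/mol × 3.72 L ÷ 1000 = 1.13 g
magnesium sulfate heptahydrate: 1.87 g/L × 3.72 L = 6.96 g
potassium sulfate: 2.45 g/L × 3.72 L = 9.11 g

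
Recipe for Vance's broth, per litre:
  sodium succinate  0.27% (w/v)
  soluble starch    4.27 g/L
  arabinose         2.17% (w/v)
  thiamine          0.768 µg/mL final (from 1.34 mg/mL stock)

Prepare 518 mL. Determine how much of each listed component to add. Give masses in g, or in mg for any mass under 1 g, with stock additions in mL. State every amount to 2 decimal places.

Working volume: 518 mL = 0.518 L.
sodium succinate: 0.27% w/v = 2.7 g/L → 2.7 × 0.518 L = 1.40 g
soluble starch: 4.27 g/L × 0.518 L = 2.21 g
arabinose: 2.17% w/v = 21.7 g/L → 21.7 × 0.518 L = 11.24 g
thiamine: C1V1 = C2V2 → 0.768 µg/mL × 518 mL ÷ 1340 µg/mL = 0.30 mL

sodium succinate 1.40 g; soluble starch 2.21 g; arabinose 11.24 g; thiamine 0.30 mL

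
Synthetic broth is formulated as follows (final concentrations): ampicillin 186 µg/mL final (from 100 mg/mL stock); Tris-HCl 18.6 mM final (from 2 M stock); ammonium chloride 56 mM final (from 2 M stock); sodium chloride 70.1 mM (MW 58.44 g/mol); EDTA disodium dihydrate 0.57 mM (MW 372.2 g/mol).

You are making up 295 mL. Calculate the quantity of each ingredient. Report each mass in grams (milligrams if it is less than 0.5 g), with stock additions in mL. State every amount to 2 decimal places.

Working volume: 295 mL = 0.295 L.
ampicillin: V = C2·V2/C1 = 186 µg/mL × 295 mL ÷ 100000 µg/mL = 0.55 mL
Tris-HCl: C1V1 = C2V2 → 18.6 mM × 295 mL ÷ 2000 mM = 2.74 mL
ammonium chloride: C1V1 = C2V2 → 56 mM × 295 mL ÷ 2000 mM = 8.26 mL
sodium chloride: 70.1 mmol/L × 58.44 g/mol × 0.295 L ÷ 1000 = 1.21 g
EDTA disodium dihydrate: 0.57 mmol/L × 372.2 mg/mmol × 0.295 L = 62.59 mg

ampicillin 0.55 mL; Tris-HCl 2.74 mL; ammonium chloride 8.26 mL; sodium chloride 1.21 g; EDTA disodium dihydrate 62.59 mg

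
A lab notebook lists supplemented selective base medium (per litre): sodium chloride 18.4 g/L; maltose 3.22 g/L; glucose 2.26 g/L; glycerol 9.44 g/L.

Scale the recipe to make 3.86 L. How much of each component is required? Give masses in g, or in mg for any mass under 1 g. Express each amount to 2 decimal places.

Working volume: 3.86 L.
sodium chloride: 18.4 g/L × 3.86 L = 71.02 g
maltose: 3.22 g/L × 3.86 L = 12.43 g
glucose: 2.26 g/L × 3.86 L = 8.72 g
glycerol: 9.44 g/L × 3.86 L = 36.44 g

sodium chloride 71.02 g; maltose 12.43 g; glucose 8.72 g; glycerol 36.44 g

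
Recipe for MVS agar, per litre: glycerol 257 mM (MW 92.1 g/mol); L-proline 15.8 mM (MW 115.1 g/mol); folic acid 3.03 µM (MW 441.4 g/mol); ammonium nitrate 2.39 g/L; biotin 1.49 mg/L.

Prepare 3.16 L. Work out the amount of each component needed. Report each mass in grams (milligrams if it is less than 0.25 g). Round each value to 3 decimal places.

Scale factor relative to 1 L: 3.16.
glycerol: 257 mmol/L × 92.1 g/mol × 3.16 L ÷ 1000 = 74.796 g
L-proline: 15.8 mmol/L × 115.1 g/mol × 3.16 L ÷ 1000 = 5.747 g
folic acid: 3.03 µmol/L × 441.4 g/mol × 3.16 L ÷ 1000 = 4.226 mg
ammonium nitrate: 2.39 g/L × 3.16 L = 7.552 g
biotin: 1.49 mg/L × 3.16 L = 4.708 mg

glycerol 74.796 g; L-proline 5.747 g; folic acid 4.226 mg; ammonium nitrate 7.552 g; biotin 4.708 mg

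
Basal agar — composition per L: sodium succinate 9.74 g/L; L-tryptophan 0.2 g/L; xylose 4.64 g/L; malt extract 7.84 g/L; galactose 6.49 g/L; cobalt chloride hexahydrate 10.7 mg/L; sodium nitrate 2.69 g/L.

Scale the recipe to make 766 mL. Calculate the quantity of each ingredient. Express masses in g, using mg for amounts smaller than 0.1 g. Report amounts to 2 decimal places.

sodium succinate 7.46 g; L-tryptophan 0.15 g; xylose 3.55 g; malt extract 6.01 g; galactose 4.97 g; cobalt chloride hexahydrate 8.20 mg; sodium nitrate 2.06 g

Working volume: 766 mL = 0.766 L.
sodium succinate: 9.74 g/L × 0.766 L = 7.46 g
L-tryptophan: 0.2 g/L × 0.766 L = 0.15 g
xylose: 4.64 g/L × 0.766 L = 3.55 g
malt extract: 7.84 g/L × 0.766 L = 6.01 g
galactose: 6.49 g/L × 0.766 L = 4.97 g
cobalt chloride hexahydrate: 10.7 mg/L × 0.766 L = 8.20 mg
sodium nitrate: 2.69 g/L × 0.766 L = 2.06 g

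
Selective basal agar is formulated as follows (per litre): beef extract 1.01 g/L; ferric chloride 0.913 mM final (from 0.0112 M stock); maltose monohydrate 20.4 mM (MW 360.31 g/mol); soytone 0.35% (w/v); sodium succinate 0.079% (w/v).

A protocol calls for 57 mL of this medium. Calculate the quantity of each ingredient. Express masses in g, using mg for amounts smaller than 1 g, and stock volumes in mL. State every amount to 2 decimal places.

Scale factor relative to 1 L: 0.057.
beef extract: 1.01 g/L × 0.057 L = 0.05757 g = 57.57 mg
ferric chloride: V = C2·V2/C1 = 0.913 mM × 57 mL ÷ 11.2 mM = 4.65 mL
maltose monohydrate: 20.4 mmol/L × 360.31 mg/mmol × 0.057 L = 418.97 mg
soytone: 0.35% w/v = 3.5 g/L → 3.5 × 0.057 L = 0.1995 g = 199.50 mg
sodium succinate: 0.079 g per 100 mL × 57 mL ÷ 100 = 0.04503 g = 45.03 mg

beef extract 57.57 mg; ferric chloride 4.65 mL; maltose monohydrate 418.97 mg; soytone 199.50 mg; sodium succinate 45.03 mg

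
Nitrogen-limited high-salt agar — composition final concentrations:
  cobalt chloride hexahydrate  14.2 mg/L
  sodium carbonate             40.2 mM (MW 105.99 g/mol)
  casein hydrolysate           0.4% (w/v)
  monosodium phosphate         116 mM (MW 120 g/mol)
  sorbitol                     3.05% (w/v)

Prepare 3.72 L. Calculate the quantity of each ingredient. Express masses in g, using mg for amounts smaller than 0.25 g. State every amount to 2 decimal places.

cobalt chloride hexahydrate 52.82 mg; sodium carbonate 15.85 g; casein hydrolysate 14.88 g; monosodium phosphate 51.78 g; sorbitol 113.46 g

Scale factor relative to 1 L: 3.72.
cobalt chloride hexahydrate: 14.2 mg/L × 3.72 L = 52.82 mg
sodium carbonate: 40.2 mmol/L × 105.99 g/mol × 3.72 L ÷ 1000 = 15.85 g
casein hydrolysate: 0.4% w/v = 4 g/L → 4 × 3.72 L = 14.88 g
monosodium phosphate: 116 mmol/L × 120 g/mol × 3.72 L ÷ 1000 = 51.78 g
sorbitol: 3.05 g per 100 mL × 3720 mL ÷ 100 = 113.46 g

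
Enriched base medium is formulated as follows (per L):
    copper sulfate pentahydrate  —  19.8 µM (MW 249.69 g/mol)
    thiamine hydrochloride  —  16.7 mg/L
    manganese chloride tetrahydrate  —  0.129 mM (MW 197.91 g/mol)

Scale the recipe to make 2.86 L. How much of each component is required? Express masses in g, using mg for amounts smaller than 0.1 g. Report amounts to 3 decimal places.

copper sulfate pentahydrate 14.139 mg; thiamine hydrochloride 47.762 mg; manganese chloride tetrahydrate 73.017 mg

Scale factor relative to 1 L: 2.86.
copper sulfate pentahydrate: 19.8 µmol/L × 249.69 g/mol × 2.86 L ÷ 1000 = 14.139 mg
thiamine hydrochloride: 16.7 mg/L × 2.86 L = 47.762 mg
manganese chloride tetrahydrate: 0.129 mmol/L × 197.91 mg/mmol × 2.86 L = 73.017 mg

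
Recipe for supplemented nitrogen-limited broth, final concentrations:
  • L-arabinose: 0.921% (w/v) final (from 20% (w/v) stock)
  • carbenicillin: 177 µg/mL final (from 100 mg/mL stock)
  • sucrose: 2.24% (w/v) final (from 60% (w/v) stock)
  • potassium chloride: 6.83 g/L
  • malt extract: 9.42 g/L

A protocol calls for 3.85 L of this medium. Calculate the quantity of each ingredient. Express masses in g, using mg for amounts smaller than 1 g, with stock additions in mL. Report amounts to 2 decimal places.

L-arabinose 177.29 mL; carbenicillin 6.81 mL; sucrose 143.73 mL; potassium chloride 26.30 g; malt extract 36.27 g

Scale factor relative to 1 L: 3.85.
L-arabinose: V = C2·V2/C1 = 0.921% ÷ 20% × 3850 mL = 177.29 mL
carbenicillin: V = C2·V2/C1 = 177 µg/mL × 3850 mL ÷ 100000 µg/mL = 6.81 mL
sucrose: dilute stock: 2.24% ÷ 60% × 3850 mL = 143.73 mL
potassium chloride: 6.83 g/L × 3.85 L = 26.30 g
malt extract: 9.42 g/L × 3.85 L = 36.27 g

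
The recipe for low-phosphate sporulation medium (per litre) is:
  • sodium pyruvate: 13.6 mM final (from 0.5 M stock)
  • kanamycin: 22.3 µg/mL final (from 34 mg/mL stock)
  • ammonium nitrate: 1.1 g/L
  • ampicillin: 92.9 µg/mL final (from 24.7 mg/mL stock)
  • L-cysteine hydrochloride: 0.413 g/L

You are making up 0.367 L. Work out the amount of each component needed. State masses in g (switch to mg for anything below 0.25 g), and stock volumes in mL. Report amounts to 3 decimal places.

sodium pyruvate 9.982 mL; kanamycin 0.241 mL; ammonium nitrate 0.404 g; ampicillin 1.380 mL; L-cysteine hydrochloride 151.571 mg

Working volume: 0.367 L.
sodium pyruvate: V = C2·V2/C1 = 13.6 mM × 367 mL ÷ 500 mM = 9.982 mL
kanamycin: C1V1 = C2V2 → 22.3 µg/mL × 367 mL ÷ 34000 µg/mL = 0.241 mL
ammonium nitrate: 1.1 g/L × 0.367 L = 0.404 g
ampicillin: dilute stock: 92.9 µg/mL × 367 mL ÷ 24700 µg/mL = 1.380 mL
L-cysteine hydrochloride: 0.413 g/L × 0.367 L = 0.151571 g = 151.571 mg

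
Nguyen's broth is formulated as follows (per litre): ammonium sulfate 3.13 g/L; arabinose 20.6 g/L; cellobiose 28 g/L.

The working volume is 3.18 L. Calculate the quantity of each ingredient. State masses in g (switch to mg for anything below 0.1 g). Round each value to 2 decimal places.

Scale factor relative to 1 L: 3.18.
ammonium sulfate: 3.13 g/L × 3.18 L = 9.95 g
arabinose: 20.6 g/L × 3.18 L = 65.51 g
cellobiose: 28 g/L × 3.18 L = 89.04 g

ammonium sulfate 9.95 g; arabinose 65.51 g; cellobiose 89.04 g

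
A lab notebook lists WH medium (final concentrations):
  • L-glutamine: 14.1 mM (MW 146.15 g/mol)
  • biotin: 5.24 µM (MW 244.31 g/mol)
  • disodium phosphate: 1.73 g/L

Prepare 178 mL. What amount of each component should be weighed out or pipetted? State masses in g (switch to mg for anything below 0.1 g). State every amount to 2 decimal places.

Target volume = 178 mL = 0.178 L.
L-glutamine: 14.1 mmol/L × 146.15 g/mol × 0.178 L ÷ 1000 = 0.37 g
biotin: 5.24 µmol/L × 244.31 g/mol × 0.178 L ÷ 1000 = 0.23 mg
disodium phosphate: 1.73 g/L × 0.178 L = 0.31 g

L-glutamine 0.37 g; biotin 0.23 mg; disodium phosphate 0.31 g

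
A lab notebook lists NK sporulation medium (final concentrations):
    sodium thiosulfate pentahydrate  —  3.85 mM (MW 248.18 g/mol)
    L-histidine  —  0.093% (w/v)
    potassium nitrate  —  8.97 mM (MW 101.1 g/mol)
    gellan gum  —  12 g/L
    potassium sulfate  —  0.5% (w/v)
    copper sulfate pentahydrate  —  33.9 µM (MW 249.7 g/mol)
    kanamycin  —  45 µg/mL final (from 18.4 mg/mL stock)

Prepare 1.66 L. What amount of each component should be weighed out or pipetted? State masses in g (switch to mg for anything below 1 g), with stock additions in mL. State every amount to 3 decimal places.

sodium thiosulfate pentahydrate 1.586 g; L-histidine 1.544 g; potassium nitrate 1.505 g; gellan gum 19.920 g; potassium sulfate 8.300 g; copper sulfate pentahydrate 14.052 mg; kanamycin 4.060 mL

Scale factor relative to 1 L: 1.66.
sodium thiosulfate pentahydrate: 3.85 mmol/L × 248.18 g/mol × 1.66 L ÷ 1000 = 1.586 g
L-histidine: 0.093 g per 100 mL × 1660 mL ÷ 100 = 1.544 g
potassium nitrate: 8.97 mmol/L × 101.1 g/mol × 1.66 L ÷ 1000 = 1.505 g
gellan gum: 12 g/L × 1.66 L = 19.920 g
potassium sulfate: 0.5% w/v = 5 g/L → 5 × 1.66 L = 8.300 g
copper sulfate pentahydrate: 33.9 µmol/L × 249.7 g/mol × 1.66 L ÷ 1000 = 14.052 mg
kanamycin: V = C2·V2/C1 = 45 µg/mL × 1660 mL ÷ 18400 µg/mL = 4.060 mL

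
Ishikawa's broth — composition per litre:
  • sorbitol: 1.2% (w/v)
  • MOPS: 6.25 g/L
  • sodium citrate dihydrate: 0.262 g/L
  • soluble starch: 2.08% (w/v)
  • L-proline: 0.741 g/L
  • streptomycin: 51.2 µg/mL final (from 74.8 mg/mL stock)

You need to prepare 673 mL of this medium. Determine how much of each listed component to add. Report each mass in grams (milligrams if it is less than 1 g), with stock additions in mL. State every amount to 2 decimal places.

sorbitol 8.08 g; MOPS 4.21 g; sodium citrate dihydrate 176.33 mg; soluble starch 14.00 g; L-proline 498.69 mg; streptomycin 0.46 mL

Scale factor relative to 1 L: 0.673.
sorbitol: 1.2 g per 100 mL × 673 mL ÷ 100 = 8.08 g
MOPS: 6.25 g/L × 0.673 L = 4.21 g
sodium citrate dihydrate: 0.262 g/L × 0.673 L = 0.176326 g = 176.33 mg
soluble starch: 2.08% w/v = 20.8 g/L → 20.8 × 0.673 L = 14.00 g
L-proline: 0.741 g/L × 0.673 L = 0.498693 g = 498.69 mg
streptomycin: dilute stock: 51.2 µg/mL × 673 mL ÷ 74800 µg/mL = 0.46 mL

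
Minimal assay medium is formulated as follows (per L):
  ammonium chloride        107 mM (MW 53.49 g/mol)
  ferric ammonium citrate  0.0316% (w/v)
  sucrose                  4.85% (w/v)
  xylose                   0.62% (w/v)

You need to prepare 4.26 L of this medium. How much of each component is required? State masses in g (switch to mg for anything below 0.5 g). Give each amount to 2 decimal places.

ammonium chloride 24.38 g; ferric ammonium citrate 1.35 g; sucrose 206.61 g; xylose 26.41 g

Working volume: 4.26 L.
ammonium chloride: 107 mmol/L × 53.49 g/mol × 4.26 L ÷ 1000 = 24.38 g
ferric ammonium citrate: 0.0316 g per 100 mL × 4260 mL ÷ 100 = 1.35 g
sucrose: 4.85% w/v = 48.5 g/L → 48.5 × 4.26 L = 206.61 g
xylose: 0.62 g per 100 mL × 4260 mL ÷ 100 = 26.41 g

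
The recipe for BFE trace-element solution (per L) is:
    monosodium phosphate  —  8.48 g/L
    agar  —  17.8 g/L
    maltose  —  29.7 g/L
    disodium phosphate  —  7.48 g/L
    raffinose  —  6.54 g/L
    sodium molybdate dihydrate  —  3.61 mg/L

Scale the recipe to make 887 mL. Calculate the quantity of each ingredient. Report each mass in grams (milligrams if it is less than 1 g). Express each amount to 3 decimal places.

monosodium phosphate 7.522 g; agar 15.789 g; maltose 26.344 g; disodium phosphate 6.635 g; raffinose 5.801 g; sodium molybdate dihydrate 3.202 mg

Working volume: 887 mL = 0.887 L.
monosodium phosphate: 8.48 g/L × 0.887 L = 7.522 g
agar: 17.8 g/L × 0.887 L = 15.789 g
maltose: 29.7 g/L × 0.887 L = 26.344 g
disodium phosphate: 7.48 g/L × 0.887 L = 6.635 g
raffinose: 6.54 g/L × 0.887 L = 5.801 g
sodium molybdate dihydrate: 3.61 mg/L × 0.887 L = 3.202 mg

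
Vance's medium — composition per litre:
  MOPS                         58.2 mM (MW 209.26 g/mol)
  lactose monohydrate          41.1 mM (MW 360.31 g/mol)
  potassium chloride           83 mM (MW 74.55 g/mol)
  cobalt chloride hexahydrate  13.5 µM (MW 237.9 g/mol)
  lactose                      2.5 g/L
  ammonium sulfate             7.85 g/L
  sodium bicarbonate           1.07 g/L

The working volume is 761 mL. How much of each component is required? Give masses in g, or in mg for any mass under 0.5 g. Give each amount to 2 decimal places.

Working volume: 761 mL = 0.761 L.
MOPS: 58.2 mmol/L × 209.26 g/mol × 0.761 L ÷ 1000 = 9.27 g
lactose monohydrate: 41.1 mmol/L × 360.31 g/mol × 0.761 L ÷ 1000 = 11.27 g
potassium chloride: 83 mmol/L × 74.55 g/mol × 0.761 L ÷ 1000 = 4.71 g
cobalt chloride hexahydrate: 13.5 µmol/L × 237.9 g/mol × 0.761 L ÷ 1000 = 2.44 mg
lactose: 2.5 g/L × 0.761 L = 1.90 g
ammonium sulfate: 7.85 g/L × 0.761 L = 5.97 g
sodium bicarbonate: 1.07 g/L × 0.761 L = 0.81 g

MOPS 9.27 g; lactose monohydrate 11.27 g; potassium chloride 4.71 g; cobalt chloride hexahydrate 2.44 mg; lactose 1.90 g; ammonium sulfate 5.97 g; sodium bicarbonate 0.81 g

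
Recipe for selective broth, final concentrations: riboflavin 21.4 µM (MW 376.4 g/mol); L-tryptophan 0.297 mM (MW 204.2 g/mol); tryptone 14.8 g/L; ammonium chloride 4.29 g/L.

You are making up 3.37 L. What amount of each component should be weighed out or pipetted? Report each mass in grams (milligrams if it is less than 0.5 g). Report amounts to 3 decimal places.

riboflavin 27.145 mg; L-tryptophan 204.382 mg; tryptone 49.876 g; ammonium chloride 14.457 g

Working volume: 3.37 L.
riboflavin: 21.4 µmol/L × 376.4 g/mol × 3.37 L ÷ 1000 = 27.145 mg
L-tryptophan: 0.297 mmol/L × 204.2 mg/mmol × 3.37 L = 204.382 mg
tryptone: 14.8 g/L × 3.37 L = 49.876 g
ammonium chloride: 4.29 g/L × 3.37 L = 14.457 g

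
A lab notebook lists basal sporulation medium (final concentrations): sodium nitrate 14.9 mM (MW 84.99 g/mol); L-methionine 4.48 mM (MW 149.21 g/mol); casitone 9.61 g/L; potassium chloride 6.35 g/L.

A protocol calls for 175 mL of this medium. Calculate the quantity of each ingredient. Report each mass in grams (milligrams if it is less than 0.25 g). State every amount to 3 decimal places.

Scale factor relative to 1 L: 0.175.
sodium nitrate: 14.9 mmol/L × 84.99 mg/mmol × 0.175 L = 221.611 mg
L-methionine: 4.48 mmol/L × 149.21 mg/mmol × 0.175 L = 116.981 mg
casitone: 9.61 g/L × 0.175 L = 1.682 g
potassium chloride: 6.35 g/L × 0.175 L = 1.111 g

sodium nitrate 221.611 mg; L-methionine 116.981 mg; casitone 1.682 g; potassium chloride 1.111 g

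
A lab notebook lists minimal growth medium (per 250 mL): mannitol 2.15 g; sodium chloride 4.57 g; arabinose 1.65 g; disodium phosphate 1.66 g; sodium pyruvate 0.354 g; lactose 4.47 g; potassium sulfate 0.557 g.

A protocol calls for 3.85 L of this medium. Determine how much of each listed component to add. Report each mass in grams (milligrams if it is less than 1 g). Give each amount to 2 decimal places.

mannitol 33.11 g; sodium chloride 70.38 g; arabinose 25.41 g; disodium phosphate 25.56 g; sodium pyruvate 5.45 g; lactose 68.84 g; potassium sulfate 8.58 g

Ratio of target to recipe volume: 3850 / 250 = 15.4.
mannitol: 2.15 g × (3850 mL / 250 mL) = 33.11 g
sodium chloride: 4.57 g × (3850 mL / 250 mL) = 70.38 g
arabinose: 1.65 g × (3850 mL / 250 mL) = 25.41 g
disodium phosphate: 1.66 g × (3850 mL / 250 mL) = 25.56 g
sodium pyruvate: 0.354 g × (3850 mL / 250 mL) = 5.45 g
lactose: 4.47 g × (3850 mL / 250 mL) = 68.84 g
potassium sulfate: 0.557 g × (3850 mL / 250 mL) = 8.58 g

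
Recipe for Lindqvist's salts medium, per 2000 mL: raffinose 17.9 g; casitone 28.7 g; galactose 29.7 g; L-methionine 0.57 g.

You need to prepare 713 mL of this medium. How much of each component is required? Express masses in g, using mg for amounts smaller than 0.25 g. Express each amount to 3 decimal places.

raffinose 6.381 g; casitone 10.232 g; galactose 10.588 g; L-methionine 203.205 mg

Scale factor = 713 mL / 2000 mL = 0.3565.
raffinose: 17.9 g × (713 mL / 2000 mL) = 6.381 g
casitone: 28.7 g × (713 mL / 2000 mL) = 10.232 g
galactose: 29.7 g × (713 mL / 2000 mL) = 10.588 g
L-methionine: 0.57 g × (713 mL / 2000 mL) = 0.203205 g = 203.205 mg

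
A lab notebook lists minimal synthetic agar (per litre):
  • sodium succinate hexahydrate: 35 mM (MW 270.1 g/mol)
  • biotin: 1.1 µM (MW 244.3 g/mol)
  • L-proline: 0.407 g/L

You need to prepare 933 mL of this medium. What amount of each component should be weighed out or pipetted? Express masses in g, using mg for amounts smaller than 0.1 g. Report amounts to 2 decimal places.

sodium succinate hexahydrate 8.82 g; biotin 0.25 mg; L-proline 0.38 g

Scale factor relative to 1 L: 0.933.
sodium succinate hexahydrate: 35 mmol/L × 270.1 g/mol × 0.933 L ÷ 1000 = 8.82 g
biotin: 1.1 µmol/L × 244.3 g/mol × 0.933 L ÷ 1000 = 0.25 mg
L-proline: 0.407 g/L × 0.933 L = 0.38 g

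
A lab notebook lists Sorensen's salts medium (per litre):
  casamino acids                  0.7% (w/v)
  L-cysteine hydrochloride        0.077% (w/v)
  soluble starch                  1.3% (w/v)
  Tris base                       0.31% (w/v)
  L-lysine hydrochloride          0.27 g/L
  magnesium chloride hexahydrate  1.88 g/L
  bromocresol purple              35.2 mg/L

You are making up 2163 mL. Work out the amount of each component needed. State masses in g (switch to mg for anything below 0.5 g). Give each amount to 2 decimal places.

casamino acids 15.14 g; L-cysteine hydrochloride 1.67 g; soluble starch 28.12 g; Tris base 6.71 g; L-lysine hydrochloride 0.58 g; magnesium chloride hexahydrate 4.07 g; bromocresol purple 76.14 mg

Working volume: 2163 mL = 2.163 L.
casamino acids: 0.7% w/v = 7 g/L → 7 × 2.163 L = 15.14 g
L-cysteine hydrochloride: 0.077 g per 100 mL × 2163 mL ÷ 100 = 1.67 g
soluble starch: 1.3% w/v = 13 g/L → 13 × 2.163 L = 28.12 g
Tris base: 0.31 g per 100 mL × 2163 mL ÷ 100 = 6.71 g
L-lysine hydrochloride: 0.27 g/L × 2.163 L = 0.58 g
magnesium chloride hexahydrate: 1.88 g/L × 2.163 L = 4.07 g
bromocresol purple: 35.2 mg/L × 2.163 L = 76.14 mg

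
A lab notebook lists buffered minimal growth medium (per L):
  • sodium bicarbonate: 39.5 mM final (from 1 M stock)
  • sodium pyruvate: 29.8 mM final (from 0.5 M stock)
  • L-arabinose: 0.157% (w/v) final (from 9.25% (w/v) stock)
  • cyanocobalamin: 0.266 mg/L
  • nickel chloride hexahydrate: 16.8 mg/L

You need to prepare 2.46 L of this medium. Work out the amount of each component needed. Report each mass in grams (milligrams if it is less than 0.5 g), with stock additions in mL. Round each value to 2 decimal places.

sodium bicarbonate 97.17 mL; sodium pyruvate 146.62 mL; L-arabinose 41.75 mL; cyanocobalamin 0.65 mg; nickel chloride hexahydrate 41.33 mg

Scale factor relative to 1 L: 2.46.
sodium bicarbonate: C1V1 = C2V2 → 39.5 mM × 2460 mL ÷ 1000 mM = 97.17 mL
sodium pyruvate: C1V1 = C2V2 → 29.8 mM × 2460 mL ÷ 500 mM = 146.62 mL
L-arabinose: V = C2·V2/C1 = 0.157% ÷ 9.25% × 2460 mL = 41.75 mL
cyanocobalamin: 0.266 mg/L × 2.46 L = 0.65 mg
nickel chloride hexahydrate: 16.8 mg/L × 2.46 L = 41.33 mg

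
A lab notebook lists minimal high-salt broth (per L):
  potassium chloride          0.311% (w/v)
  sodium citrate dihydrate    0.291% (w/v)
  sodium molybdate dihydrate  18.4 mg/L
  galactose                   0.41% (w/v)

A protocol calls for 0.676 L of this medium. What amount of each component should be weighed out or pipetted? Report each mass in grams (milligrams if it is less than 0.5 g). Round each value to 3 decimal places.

Working volume: 0.676 L.
potassium chloride: 0.311% w/v = 3.11 g/L → 3.11 × 0.676 L = 2.102 g
sodium citrate dihydrate: 0.291 g per 100 mL × 676 mL ÷ 100 = 1.967 g
sodium molybdate dihydrate: 18.4 mg/L × 0.676 L = 12.438 mg
galactose: 0.41 g per 100 mL × 676 mL ÷ 100 = 2.772 g

potassium chloride 2.102 g; sodium citrate dihydrate 1.967 g; sodium molybdate dihydrate 12.438 mg; galactose 2.772 g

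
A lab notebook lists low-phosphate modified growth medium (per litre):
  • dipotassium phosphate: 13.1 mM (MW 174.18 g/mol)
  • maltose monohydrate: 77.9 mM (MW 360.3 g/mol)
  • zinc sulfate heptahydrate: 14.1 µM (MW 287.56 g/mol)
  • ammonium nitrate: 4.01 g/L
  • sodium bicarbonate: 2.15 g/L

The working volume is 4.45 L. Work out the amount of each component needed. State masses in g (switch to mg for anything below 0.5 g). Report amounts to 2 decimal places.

dipotassium phosphate 10.15 g; maltose monohydrate 124.90 g; zinc sulfate heptahydrate 18.04 mg; ammonium nitrate 17.84 g; sodium bicarbonate 9.57 g

Working volume: 4.45 L.
dipotassium phosphate: 13.1 mmol/L × 174.18 g/mol × 4.45 L ÷ 1000 = 10.15 g
maltose monohydrate: 77.9 mmol/L × 360.3 g/mol × 4.45 L ÷ 1000 = 124.90 g
zinc sulfate heptahydrate: 14.1 µmol/L × 287.56 g/mol × 4.45 L ÷ 1000 = 18.04 mg
ammonium nitrate: 4.01 g/L × 4.45 L = 17.84 g
sodium bicarbonate: 2.15 g/L × 4.45 L = 9.57 g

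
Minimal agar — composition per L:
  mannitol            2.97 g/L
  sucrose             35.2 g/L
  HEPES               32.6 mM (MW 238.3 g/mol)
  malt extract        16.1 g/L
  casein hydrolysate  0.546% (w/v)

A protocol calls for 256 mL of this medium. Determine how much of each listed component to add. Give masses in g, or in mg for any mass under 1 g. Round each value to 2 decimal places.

Target volume = 256 mL = 0.256 L.
mannitol: 2.97 g/L × 0.256 L = 0.76032 g = 760.32 mg
sucrose: 35.2 g/L × 0.256 L = 9.01 g
HEPES: 32.6 mmol/L × 238.3 g/mol × 0.256 L ÷ 1000 = 1.99 g
malt extract: 16.1 g/L × 0.256 L = 4.12 g
casein hydrolysate: 0.546 g per 100 mL × 256 mL ÷ 100 = 1.40 g

mannitol 760.32 mg; sucrose 9.01 g; HEPES 1.99 g; malt extract 4.12 g; casein hydrolysate 1.40 g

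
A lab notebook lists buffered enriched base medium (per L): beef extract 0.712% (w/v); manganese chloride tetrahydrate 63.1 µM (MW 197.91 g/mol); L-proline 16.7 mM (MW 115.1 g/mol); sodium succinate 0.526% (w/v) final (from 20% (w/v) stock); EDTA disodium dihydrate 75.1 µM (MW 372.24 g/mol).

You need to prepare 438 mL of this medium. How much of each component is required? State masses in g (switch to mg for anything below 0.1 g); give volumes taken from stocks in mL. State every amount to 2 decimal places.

Scale factor relative to 1 L: 0.438.
beef extract: 0.712 g per 100 mL × 438 mL ÷ 100 = 3.12 g
manganese chloride tetrahydrate: 63.1 µmol/L × 197.91 g/mol × 0.438 L ÷ 1000 = 5.47 mg
L-proline: 16.7 mmol/L × 115.1 g/mol × 0.438 L ÷ 1000 = 0.84 g
sodium succinate: dilute stock: 0.526% ÷ 20% × 438 mL = 11.52 mL
EDTA disodium dihydrate: 75.1 µmol/L × 372.24 g/mol × 0.438 L ÷ 1000 = 12.24 mg

beef extract 3.12 g; manganese chloride tetrahydrate 5.47 mg; L-proline 0.84 g; sodium succinate 11.52 mL; EDTA disodium dihydrate 12.24 mg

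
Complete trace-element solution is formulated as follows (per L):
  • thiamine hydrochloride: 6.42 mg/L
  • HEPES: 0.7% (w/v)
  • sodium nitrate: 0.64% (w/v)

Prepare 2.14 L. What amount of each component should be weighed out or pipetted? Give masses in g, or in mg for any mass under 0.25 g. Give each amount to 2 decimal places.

Scale factor relative to 1 L: 2.14.
thiamine hydrochloride: 6.42 mg/L × 2.14 L = 13.74 mg
HEPES: 0.7% w/v = 7 g/L → 7 × 2.14 L = 14.98 g
sodium nitrate: 0.64% w/v = 6.4 g/L → 6.4 × 2.14 L = 13.70 g

thiamine hydrochloride 13.74 mg; HEPES 14.98 g; sodium nitrate 13.70 g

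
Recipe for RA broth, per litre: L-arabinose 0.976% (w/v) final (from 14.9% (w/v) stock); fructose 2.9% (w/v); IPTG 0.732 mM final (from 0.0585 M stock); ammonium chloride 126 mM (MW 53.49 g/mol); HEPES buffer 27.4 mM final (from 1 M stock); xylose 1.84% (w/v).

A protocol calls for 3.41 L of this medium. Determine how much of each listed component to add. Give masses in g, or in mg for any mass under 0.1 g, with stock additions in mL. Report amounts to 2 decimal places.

L-arabinose 223.37 mL; fructose 98.89 g; IPTG 42.67 mL; ammonium chloride 22.98 g; HEPES buffer 93.43 mL; xylose 62.74 g

Working volume: 3.41 L.
L-arabinose: C1V1 = C2V2 → 0.976% ÷ 14.9% × 3410 mL = 223.37 mL
fructose: 2.9 g per 100 mL × 3410 mL ÷ 100 = 98.89 g
IPTG: dilute stock: 0.732 mM × 3410 mL ÷ 58.5 mM = 42.67 mL
ammonium chloride: 126 mmol/L × 53.49 g/mol × 3.41 L ÷ 1000 = 22.98 g
HEPES buffer: V = C2·V2/C1 = 27.4 mM × 3410 mL ÷ 1000 mM = 93.43 mL
xylose: 1.84% w/v = 18.4 g/L → 18.4 × 3.41 L = 62.74 g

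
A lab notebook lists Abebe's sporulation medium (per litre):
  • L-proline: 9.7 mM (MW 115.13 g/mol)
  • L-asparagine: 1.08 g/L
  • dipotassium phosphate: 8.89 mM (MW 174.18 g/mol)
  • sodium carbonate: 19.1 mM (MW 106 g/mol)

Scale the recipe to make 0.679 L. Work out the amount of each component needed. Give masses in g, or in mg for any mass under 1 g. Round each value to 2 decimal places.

L-proline 758.28 mg; L-asparagine 733.32 mg; dipotassium phosphate 1.05 g; sodium carbonate 1.37 g

Scale factor relative to 1 L: 0.679.
L-proline: 9.7 mmol/L × 115.13 mg/mmol × 0.679 L = 758.28 mg
L-asparagine: 1.08 g/L × 0.679 L = 0.73332 g = 733.32 mg
dipotassium phosphate: 8.89 mmol/L × 174.18 g/mol × 0.679 L ÷ 1000 = 1.05 g
sodium carbonate: 19.1 mmol/L × 106 g/mol × 0.679 L ÷ 1000 = 1.37 g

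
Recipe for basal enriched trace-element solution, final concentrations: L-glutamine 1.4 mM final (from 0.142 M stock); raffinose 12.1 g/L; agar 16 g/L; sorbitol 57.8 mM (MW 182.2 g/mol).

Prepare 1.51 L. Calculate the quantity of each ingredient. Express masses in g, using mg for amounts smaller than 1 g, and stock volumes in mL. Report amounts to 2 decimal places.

L-glutamine 14.89 mL; raffinose 18.27 g; agar 24.16 g; sorbitol 15.90 g

Working volume: 1.51 L.
L-glutamine: dilute stock: 1.4 mM × 1510 mL ÷ 142 mM = 14.89 mL
raffinose: 12.1 g/L × 1.51 L = 18.27 g
agar: 16 g/L × 1.51 L = 24.16 g
sorbitol: 57.8 mmol/L × 182.2 g/mol × 1.51 L ÷ 1000 = 15.90 g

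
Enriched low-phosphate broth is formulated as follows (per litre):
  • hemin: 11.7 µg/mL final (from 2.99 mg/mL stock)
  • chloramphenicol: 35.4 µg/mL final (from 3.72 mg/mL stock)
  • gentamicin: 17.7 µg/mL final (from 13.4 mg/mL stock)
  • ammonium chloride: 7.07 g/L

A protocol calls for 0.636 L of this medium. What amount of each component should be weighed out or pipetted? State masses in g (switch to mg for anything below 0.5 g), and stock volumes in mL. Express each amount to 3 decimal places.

hemin 2.489 mL; chloramphenicol 6.052 mL; gentamicin 0.840 mL; ammonium chloride 4.497 g

Scale factor relative to 1 L: 0.636.
hemin: dilute stock: 11.7 µg/mL × 636 mL ÷ 2990 µg/mL = 2.489 mL
chloramphenicol: V = C2·V2/C1 = 35.4 µg/mL × 636 mL ÷ 3720 µg/mL = 6.052 mL
gentamicin: dilute stock: 17.7 µg/mL × 636 mL ÷ 13400 µg/mL = 0.840 mL
ammonium chloride: 7.07 g/L × 0.636 L = 4.497 g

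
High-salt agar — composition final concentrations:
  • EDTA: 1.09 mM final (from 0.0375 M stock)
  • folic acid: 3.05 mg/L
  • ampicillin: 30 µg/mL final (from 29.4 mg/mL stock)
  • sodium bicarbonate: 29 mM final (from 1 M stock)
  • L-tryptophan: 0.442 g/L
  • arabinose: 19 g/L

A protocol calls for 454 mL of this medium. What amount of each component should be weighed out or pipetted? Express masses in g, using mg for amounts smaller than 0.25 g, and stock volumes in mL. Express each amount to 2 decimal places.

EDTA 13.20 mL; folic acid 1.38 mg; ampicillin 0.46 mL; sodium bicarbonate 13.17 mL; L-tryptophan 200.67 mg; arabinose 8.63 g

Scale factor relative to 1 L: 0.454.
EDTA: V = C2·V2/C1 = 1.09 mM × 454 mL ÷ 37.5 mM = 13.20 mL
folic acid: 3.05 mg/L × 0.454 L = 1.38 mg
ampicillin: C1V1 = C2V2 → 30 µg/mL × 454 mL ÷ 29400 µg/mL = 0.46 mL
sodium bicarbonate: V = C2·V2/C1 = 29 mM × 454 mL ÷ 1000 mM = 13.17 mL
L-tryptophan: 0.442 g/L × 0.454 L = 0.200668 g = 200.67 mg
arabinose: 19 g/L × 0.454 L = 8.63 g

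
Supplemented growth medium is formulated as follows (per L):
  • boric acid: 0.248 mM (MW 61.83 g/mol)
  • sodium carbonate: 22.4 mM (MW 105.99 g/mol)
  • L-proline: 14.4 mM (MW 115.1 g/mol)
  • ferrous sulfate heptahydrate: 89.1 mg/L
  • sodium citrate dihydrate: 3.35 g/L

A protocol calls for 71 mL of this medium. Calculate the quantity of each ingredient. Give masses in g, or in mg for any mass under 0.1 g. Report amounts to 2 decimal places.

Working volume: 71 mL = 0.071 L.
boric acid: 0.248 mmol/L × 61.83 mg/mmol × 0.071 L = 1.09 mg
sodium carbonate: 22.4 mmol/L × 105.99 g/mol × 0.071 L ÷ 1000 = 0.17 g
L-proline: 14.4 mmol/L × 115.1 g/mol × 0.071 L ÷ 1000 = 0.12 g
ferrous sulfate heptahydrate: 89.1 mg/L × 0.071 L = 6.33 mg
sodium citrate dihydrate: 3.35 g/L × 0.071 L = 0.24 g

boric acid 1.09 mg; sodium carbonate 0.17 g; L-proline 0.12 g; ferrous sulfate heptahydrate 6.33 mg; sodium citrate dihydrate 0.24 g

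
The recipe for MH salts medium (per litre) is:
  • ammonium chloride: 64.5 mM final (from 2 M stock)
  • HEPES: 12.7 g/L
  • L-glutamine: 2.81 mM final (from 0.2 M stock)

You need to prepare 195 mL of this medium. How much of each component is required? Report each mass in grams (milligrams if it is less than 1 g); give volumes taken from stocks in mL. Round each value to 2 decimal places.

ammonium chloride 6.29 mL; HEPES 2.48 g; L-glutamine 2.74 mL

Target volume = 195 mL = 0.195 L.
ammonium chloride: dilute stock: 64.5 mM × 195 mL ÷ 2000 mM = 6.29 mL
HEPES: 12.7 g/L × 0.195 L = 2.48 g
L-glutamine: C1V1 = C2V2 → 2.81 mM × 195 mL ÷ 200 mM = 2.74 mL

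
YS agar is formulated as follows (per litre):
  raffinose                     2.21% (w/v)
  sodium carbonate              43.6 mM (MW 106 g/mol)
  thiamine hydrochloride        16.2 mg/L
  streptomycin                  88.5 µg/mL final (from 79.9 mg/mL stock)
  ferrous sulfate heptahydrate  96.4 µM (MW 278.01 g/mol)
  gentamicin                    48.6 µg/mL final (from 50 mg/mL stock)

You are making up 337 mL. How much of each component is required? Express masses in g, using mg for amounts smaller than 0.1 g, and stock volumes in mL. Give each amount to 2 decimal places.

raffinose 7.45 g; sodium carbonate 1.56 g; thiamine hydrochloride 5.46 mg; streptomycin 0.37 mL; ferrous sulfate heptahydrate 9.03 mg; gentamicin 0.33 mL

Target volume = 337 mL = 0.337 L.
raffinose: 2.21% w/v = 22.1 g/L → 22.1 × 0.337 L = 7.45 g
sodium carbonate: 43.6 mmol/L × 106 g/mol × 0.337 L ÷ 1000 = 1.56 g
thiamine hydrochloride: 16.2 mg/L × 0.337 L = 5.46 mg
streptomycin: C1V1 = C2V2 → 88.5 µg/mL × 337 mL ÷ 79900 µg/mL = 0.37 mL
ferrous sulfate heptahydrate: 96.4 µmol/L × 278.01 g/mol × 0.337 L ÷ 1000 = 9.03 mg
gentamicin: V = C2·V2/C1 = 48.6 µg/mL × 337 mL ÷ 50000 µg/mL = 0.33 mL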